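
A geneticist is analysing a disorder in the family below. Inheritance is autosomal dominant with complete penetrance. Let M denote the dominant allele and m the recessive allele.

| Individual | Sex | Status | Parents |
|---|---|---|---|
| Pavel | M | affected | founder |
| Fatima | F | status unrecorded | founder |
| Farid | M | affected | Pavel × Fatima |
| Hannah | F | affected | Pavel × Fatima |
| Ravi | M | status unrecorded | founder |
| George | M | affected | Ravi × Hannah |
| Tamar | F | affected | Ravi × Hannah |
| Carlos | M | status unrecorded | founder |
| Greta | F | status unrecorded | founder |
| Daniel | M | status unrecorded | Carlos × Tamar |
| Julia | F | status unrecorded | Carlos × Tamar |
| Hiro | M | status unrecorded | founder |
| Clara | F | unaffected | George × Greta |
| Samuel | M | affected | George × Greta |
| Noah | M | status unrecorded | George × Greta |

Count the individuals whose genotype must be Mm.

Obligate heterozygotes: George is affected so carries M and passed m to Clara (mm), so George is Mm.
Every other individual is either homozygous by phenotype or has at least one consistent homozygous assignment, so the count is 1.

1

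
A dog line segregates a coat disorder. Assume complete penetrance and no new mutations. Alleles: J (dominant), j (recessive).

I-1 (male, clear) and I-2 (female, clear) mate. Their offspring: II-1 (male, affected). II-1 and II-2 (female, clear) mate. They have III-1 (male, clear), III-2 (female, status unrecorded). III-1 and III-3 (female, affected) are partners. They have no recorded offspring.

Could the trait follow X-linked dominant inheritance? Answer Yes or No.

No

Under X-linked dominant, II-1 (affected, male) cannot arise from I-1 (clear) × I-2 (clear).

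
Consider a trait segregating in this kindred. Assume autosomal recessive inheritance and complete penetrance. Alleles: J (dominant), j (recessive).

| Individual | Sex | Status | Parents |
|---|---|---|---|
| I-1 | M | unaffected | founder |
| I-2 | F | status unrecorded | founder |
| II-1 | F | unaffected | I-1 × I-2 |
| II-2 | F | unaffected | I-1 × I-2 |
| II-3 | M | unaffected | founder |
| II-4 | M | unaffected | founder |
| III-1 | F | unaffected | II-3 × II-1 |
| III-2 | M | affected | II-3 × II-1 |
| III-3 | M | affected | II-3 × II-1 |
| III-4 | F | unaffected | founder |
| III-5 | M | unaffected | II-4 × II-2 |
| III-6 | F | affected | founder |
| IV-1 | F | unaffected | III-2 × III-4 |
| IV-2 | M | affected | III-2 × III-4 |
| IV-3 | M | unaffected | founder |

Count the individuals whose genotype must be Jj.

Obligate heterozygotes: II-1 is unaffected so carries J and passed j to III-2 (jj), so II-1 is Jj; II-3 is unaffected so carries J and passed j to III-2 (jj), so II-3 is Jj; III-4 is unaffected so carries J and passed j to IV-2 (jj), so III-4 is Jj; IV-1 is unaffected so carries J and received j from III-2 (jj), so IV-1 is Jj.
Every other individual is either homozygous by phenotype or has at least one consistent homozygous assignment, so the count is 4.

4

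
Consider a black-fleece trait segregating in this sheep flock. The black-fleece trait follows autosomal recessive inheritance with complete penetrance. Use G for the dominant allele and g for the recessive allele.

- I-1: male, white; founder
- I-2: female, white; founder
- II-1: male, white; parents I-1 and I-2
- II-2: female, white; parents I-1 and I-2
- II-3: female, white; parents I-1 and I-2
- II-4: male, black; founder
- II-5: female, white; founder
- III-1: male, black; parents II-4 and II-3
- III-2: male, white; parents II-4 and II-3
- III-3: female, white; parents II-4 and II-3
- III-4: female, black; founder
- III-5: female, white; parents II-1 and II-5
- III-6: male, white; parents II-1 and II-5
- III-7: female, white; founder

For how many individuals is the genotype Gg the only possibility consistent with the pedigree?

3

Obligate heterozygotes: II-3 is white so carries G and passed g to III-1 (gg), so II-3 is Gg; III-2 is white so carries G and received g from II-4 (gg), so III-2 is Gg; III-3 is white so carries G and received g from II-4 (gg), so III-3 is Gg.
Every other individual is either homozygous by phenotype or has at least one consistent homozygous assignment, so the count is 3.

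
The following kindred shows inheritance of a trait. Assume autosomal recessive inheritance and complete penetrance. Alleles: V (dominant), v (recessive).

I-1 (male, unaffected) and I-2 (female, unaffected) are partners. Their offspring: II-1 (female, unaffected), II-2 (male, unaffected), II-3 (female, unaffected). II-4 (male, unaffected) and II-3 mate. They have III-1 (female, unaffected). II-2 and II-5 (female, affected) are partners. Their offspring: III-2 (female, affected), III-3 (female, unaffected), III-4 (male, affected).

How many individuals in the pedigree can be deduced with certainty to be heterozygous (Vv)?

2

Obligate heterozygotes: II-2 is unaffected so carries V and passed v to III-2 (vv), so II-2 is Vv; III-3 is unaffected so carries V and received v from II-5 (vv), so III-3 is Vv.
Every other individual is either homozygous by phenotype or has at least one consistent homozygous assignment, so the count is 2.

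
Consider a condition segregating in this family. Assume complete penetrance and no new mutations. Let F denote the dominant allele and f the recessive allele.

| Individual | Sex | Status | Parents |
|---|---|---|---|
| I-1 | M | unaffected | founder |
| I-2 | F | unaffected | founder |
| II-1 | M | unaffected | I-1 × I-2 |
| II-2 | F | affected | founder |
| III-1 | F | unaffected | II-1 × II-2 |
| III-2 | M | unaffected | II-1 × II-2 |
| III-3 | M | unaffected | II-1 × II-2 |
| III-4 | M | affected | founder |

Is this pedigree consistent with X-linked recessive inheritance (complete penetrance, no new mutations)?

Under X-linked recessive, III-2 (unaffected, male) cannot arise from II-1 (unaffected) × II-2 (affected).

No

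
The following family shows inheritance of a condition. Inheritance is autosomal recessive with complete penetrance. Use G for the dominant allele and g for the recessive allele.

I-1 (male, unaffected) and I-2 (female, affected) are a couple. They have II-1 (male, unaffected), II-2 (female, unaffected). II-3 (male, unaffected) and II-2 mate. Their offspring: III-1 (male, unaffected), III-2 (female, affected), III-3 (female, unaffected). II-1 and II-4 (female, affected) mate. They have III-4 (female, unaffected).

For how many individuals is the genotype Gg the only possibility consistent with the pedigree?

Obligate heterozygotes: II-1 is unaffected so carries G and received g from I-2 (gg), so II-1 is Gg; II-2 is unaffected so carries G and received g from I-2 (gg), so II-2 is Gg; II-3 is unaffected so carries G and passed g to III-2 (gg), so II-3 is Gg; III-4 is unaffected so carries G and received g from II-4 (gg), so III-4 is Gg.
Every other individual is either homozygous by phenotype or has at least one consistent homozygous assignment, so the count is 4.

4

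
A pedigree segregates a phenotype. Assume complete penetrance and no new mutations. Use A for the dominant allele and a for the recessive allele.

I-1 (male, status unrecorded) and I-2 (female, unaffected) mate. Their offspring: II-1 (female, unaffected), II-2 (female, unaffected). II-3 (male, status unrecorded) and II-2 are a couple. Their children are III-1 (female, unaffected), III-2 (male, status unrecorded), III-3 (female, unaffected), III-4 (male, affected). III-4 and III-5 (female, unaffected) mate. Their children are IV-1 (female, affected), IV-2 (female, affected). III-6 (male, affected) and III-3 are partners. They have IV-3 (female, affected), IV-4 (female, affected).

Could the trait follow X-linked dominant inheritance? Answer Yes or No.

No

Under X-linked dominant, III-4 (affected, male) cannot arise from II-3 (unrecorded) × II-2 (unaffected).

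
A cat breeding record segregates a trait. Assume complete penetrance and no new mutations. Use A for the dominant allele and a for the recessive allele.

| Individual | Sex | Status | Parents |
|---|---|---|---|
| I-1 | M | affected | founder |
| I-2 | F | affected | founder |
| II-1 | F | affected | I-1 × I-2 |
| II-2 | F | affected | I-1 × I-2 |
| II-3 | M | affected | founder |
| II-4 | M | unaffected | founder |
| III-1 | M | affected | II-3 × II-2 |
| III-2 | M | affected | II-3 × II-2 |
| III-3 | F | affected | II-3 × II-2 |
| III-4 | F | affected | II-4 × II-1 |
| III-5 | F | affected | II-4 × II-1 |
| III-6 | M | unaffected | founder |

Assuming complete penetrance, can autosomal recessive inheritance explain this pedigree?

Yes

A consistent assignment under autosomal recessive exists: I-1 aa, I-2 aa, II-1 aa, II-2 aa, II-3 aa, II-4 Aa, III-1 aa, III-2 aa, III-3 aa, III-4 aa, III-5 aa, III-6 AA.
In this assignment every recorded phenotype matches its genotype and every non-founder's genotype is obtainable from its parents' genotypes, so the pedigree is consistent.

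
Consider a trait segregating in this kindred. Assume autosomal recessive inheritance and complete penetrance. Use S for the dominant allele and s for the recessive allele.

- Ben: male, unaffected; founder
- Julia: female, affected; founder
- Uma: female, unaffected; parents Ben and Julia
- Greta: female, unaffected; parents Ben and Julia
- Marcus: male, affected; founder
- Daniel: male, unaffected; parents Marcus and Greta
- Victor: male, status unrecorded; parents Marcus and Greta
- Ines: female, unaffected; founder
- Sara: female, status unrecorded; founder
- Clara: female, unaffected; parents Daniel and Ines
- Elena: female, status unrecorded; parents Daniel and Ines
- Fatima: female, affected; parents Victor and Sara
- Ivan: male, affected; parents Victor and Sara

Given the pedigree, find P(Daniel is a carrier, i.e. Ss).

1

Daniel is unaffected so carries S and received s from Marcus (ss), so Daniel is Ss, giving P(Ss) = 1.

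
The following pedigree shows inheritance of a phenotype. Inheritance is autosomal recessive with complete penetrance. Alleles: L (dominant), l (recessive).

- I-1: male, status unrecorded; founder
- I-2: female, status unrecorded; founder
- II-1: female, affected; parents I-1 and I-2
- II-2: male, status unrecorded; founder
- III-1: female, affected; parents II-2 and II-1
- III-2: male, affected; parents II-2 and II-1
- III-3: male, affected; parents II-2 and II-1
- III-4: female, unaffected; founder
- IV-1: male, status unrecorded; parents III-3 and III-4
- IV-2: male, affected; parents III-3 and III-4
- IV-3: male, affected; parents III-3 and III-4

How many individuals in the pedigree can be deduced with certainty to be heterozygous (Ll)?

1

Obligate heterozygotes: III-4 is unaffected so carries L and passed l to IV-2 (ll), so III-4 is Ll.
Every other individual is either homozygous by phenotype or has at least one consistent homozygous assignment, so the count is 1.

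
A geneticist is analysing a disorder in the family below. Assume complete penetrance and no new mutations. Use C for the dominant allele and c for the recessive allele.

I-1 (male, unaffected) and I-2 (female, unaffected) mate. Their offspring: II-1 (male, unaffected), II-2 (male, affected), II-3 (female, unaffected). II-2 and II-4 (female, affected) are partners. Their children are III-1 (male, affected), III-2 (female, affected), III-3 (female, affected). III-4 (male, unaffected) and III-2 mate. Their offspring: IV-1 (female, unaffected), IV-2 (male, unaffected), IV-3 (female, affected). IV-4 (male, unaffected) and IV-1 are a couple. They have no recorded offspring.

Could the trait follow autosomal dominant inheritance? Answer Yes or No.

Under autosomal dominant, II-2 (affected, male) cannot arise from I-1 (unaffected) × I-2 (unaffected).

No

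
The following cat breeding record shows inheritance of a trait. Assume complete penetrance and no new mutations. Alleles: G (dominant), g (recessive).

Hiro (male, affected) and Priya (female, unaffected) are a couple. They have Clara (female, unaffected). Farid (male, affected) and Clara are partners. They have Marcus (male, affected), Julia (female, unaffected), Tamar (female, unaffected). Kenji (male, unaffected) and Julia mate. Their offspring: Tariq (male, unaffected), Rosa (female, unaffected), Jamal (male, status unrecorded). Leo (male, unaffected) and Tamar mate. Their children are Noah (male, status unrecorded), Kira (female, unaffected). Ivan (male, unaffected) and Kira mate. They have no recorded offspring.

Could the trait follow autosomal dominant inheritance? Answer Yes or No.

A consistent assignment under autosomal dominant exists: Hiro Gg, Priya gg, Clara gg, Farid Gg, Marcus Gg, Julia gg, Tamar gg, Kenji gg, Leo gg, Tariq gg, Rosa gg, Jamal gg, Noah gg, Kira gg, Ivan gg.
In this assignment every recorded phenotype matches its genotype and every non-founder's genotype is obtainable from its parents' genotypes, so the pedigree is consistent.

Yes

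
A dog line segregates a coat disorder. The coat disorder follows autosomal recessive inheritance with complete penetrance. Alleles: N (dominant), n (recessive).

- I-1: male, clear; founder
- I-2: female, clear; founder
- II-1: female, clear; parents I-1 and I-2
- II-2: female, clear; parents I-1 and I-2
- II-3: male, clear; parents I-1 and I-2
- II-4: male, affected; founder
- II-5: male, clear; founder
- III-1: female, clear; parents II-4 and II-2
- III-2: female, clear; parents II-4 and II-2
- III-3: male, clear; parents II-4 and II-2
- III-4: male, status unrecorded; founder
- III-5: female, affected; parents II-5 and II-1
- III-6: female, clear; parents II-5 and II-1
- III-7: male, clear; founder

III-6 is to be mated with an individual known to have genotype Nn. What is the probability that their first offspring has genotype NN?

1/3

II-5 is clear so carries N and passed n to III-5 (nn), so II-5 is Nn.
II-1 is clear so carries N and passed n to III-5 (nn), so II-1 is Nn.
III-6 is a clear offspring of II-5 (Nn) × II-1 (Nn), whose cross gives 1/4 NN : 1/2 Nn : 1/4 nn; conditioning on being clear, III-6 is NN with probability 1/3, Nn with probability 2/3.
Summing over parental genotype combinations, P(offspring has genotype NN) = 1/3·1/2 + 2/3·1/4 = 1/3.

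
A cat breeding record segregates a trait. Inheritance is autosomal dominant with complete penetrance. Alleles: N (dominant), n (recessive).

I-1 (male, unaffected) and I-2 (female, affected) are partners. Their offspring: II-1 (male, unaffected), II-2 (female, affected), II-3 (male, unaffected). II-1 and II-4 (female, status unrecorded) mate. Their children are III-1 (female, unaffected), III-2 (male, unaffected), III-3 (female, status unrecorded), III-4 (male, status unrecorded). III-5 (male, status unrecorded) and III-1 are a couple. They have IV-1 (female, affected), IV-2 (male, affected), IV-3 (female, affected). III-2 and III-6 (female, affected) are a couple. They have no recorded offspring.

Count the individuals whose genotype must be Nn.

Obligate heterozygotes: I-2 is affected so carries N and passed n to II-1 (nn), so I-2 is Nn; II-2 is affected so carries N and received n from I-1 (nn), so II-2 is Nn; IV-1 is affected so carries N and received n from III-1 (nn), so IV-1 is Nn; IV-2 is affected so carries N and received n from III-1 (nn), so IV-2 is Nn; IV-3 is affected so carries N and received n from III-1 (nn), so IV-3 is Nn.
Every other individual is either homozygous by phenotype or has at least one consistent homozygous assignment, so the count is 5.

5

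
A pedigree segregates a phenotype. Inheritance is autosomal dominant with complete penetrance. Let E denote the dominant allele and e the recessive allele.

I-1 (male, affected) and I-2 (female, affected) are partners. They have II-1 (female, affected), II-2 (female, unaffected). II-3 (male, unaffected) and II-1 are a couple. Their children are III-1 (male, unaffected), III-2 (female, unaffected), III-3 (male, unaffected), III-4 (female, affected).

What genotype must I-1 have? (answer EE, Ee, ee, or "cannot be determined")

From phenotype alone, I-1 is EE or Ee.
I-1 is affected so carries E and passed e to II-2 (ee), so I-1 is Ee.

Ee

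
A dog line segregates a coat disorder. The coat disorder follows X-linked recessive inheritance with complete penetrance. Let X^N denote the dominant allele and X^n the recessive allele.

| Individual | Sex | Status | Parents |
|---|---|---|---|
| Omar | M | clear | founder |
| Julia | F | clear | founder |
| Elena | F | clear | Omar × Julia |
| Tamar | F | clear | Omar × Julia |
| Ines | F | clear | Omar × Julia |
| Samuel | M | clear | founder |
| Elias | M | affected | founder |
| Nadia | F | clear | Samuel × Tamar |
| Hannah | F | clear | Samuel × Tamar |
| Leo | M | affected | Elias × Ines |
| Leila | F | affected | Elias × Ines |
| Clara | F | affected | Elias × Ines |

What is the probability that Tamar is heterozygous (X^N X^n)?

1/2

Omar is clear, so Omar is X^N Y.
Julia is clear so carries N and passed n to Ines (X^N X^n, whose N came from Omar), so Julia is X^N X^n.
Their cross gives offspring ratios 1/2 X^N X^N : 1/2 X^N X^n. Conditioning on Tamar being clear, P(X^N X^n) = 1/2 / 1 = 1/2 before taking Tamar's own offspring into account.
Samuel is clear, so Samuel is X^N Y.
Tamar's offspring (Nadia, Hannah) would show their recorded status with the same probability whether Tamar is X^N X^n or X^N X^N, so they carry no information and P(X^N X^n) = 1/2.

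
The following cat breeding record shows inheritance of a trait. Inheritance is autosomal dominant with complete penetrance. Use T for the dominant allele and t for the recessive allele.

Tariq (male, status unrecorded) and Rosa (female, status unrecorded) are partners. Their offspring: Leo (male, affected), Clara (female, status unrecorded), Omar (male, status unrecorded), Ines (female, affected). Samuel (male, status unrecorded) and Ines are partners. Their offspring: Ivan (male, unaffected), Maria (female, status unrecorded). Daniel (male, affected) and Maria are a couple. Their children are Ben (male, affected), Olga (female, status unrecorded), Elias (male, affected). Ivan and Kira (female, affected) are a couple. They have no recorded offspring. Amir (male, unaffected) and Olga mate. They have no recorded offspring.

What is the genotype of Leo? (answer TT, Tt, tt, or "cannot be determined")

cannot be determined

Leo's phenotype allows TT or Tt, and no parent or child forces a single allele at both positions; consistent genotype assignments exist with Leo as TT or Tt.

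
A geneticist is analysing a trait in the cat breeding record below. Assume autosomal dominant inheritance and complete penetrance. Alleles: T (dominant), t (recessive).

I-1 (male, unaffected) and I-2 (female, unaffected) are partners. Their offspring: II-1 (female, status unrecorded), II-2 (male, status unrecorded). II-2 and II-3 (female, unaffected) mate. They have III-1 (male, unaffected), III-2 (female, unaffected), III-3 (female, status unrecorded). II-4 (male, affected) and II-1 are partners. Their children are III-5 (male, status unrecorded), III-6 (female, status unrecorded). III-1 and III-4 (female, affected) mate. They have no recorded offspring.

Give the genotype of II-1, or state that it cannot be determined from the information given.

tt

From phenotype alone, II-1 is TT or Tt or tt.
II-1 received t from I-1 (tt) and received t from I-2 (tt), so II-1 is tt.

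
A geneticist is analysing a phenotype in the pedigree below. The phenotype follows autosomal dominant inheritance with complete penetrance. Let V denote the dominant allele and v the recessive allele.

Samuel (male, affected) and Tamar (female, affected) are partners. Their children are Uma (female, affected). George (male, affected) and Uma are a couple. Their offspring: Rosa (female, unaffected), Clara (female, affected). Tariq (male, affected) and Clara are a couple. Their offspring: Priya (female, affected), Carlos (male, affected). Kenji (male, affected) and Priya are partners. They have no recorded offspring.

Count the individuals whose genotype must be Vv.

2

Obligate heterozygotes: Uma is affected so carries V and passed v to Rosa (vv), so Uma is Vv; George is affected so carries V and passed v to Rosa (vv), so George is Vv.
Every other individual is either homozygous by phenotype or has at least one consistent homozygous assignment, so the count is 2.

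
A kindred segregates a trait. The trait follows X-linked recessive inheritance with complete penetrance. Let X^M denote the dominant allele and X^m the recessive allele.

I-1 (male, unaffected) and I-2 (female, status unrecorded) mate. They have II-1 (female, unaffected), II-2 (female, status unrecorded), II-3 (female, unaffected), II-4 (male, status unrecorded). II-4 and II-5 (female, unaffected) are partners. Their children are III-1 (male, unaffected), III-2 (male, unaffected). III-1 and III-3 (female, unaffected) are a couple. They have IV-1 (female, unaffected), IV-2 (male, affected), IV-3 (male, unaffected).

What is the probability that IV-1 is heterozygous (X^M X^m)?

III-1 is unaffected, so III-1 is X^M Y.
III-3 is unaffected so carries M and passed m to IV-2 (X^m Y), so III-3 is X^M X^m.
Their cross gives offspring ratios 1/2 X^M X^M : 1/2 X^M X^m. Conditioning on IV-1 being unaffected, P(X^M X^m) = 1/2 / 1 = 1/2.

1/2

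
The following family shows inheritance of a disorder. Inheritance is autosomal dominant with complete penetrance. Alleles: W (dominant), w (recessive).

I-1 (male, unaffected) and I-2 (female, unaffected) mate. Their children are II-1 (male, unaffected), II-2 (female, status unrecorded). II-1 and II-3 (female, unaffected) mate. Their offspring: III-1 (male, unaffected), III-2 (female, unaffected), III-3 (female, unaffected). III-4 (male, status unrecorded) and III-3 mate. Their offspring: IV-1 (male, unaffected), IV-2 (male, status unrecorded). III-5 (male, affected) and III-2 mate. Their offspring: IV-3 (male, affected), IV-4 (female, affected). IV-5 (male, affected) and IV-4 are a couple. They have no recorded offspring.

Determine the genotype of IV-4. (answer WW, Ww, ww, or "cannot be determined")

From phenotype alone, IV-4 is WW or Ww.
IV-4 is affected so carries W and received w from III-2 (ww), so IV-4 is Ww.

Ww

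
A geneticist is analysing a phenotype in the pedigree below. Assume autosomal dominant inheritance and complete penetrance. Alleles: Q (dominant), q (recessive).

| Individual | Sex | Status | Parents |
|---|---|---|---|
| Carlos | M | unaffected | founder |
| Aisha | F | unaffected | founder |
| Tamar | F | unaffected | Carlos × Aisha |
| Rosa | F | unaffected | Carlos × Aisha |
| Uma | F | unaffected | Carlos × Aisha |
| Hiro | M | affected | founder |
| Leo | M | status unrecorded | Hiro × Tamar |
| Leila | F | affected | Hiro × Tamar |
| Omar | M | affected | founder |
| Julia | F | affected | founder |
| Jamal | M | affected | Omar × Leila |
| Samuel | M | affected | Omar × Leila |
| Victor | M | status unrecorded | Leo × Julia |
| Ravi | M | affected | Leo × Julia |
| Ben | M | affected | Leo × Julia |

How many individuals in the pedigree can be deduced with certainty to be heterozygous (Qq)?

Obligate heterozygotes: Leila is affected so carries Q and received q from Tamar (qq), so Leila is Qq.
Every other individual is either homozygous by phenotype or has at least one consistent homozygous assignment, so the count is 1.

1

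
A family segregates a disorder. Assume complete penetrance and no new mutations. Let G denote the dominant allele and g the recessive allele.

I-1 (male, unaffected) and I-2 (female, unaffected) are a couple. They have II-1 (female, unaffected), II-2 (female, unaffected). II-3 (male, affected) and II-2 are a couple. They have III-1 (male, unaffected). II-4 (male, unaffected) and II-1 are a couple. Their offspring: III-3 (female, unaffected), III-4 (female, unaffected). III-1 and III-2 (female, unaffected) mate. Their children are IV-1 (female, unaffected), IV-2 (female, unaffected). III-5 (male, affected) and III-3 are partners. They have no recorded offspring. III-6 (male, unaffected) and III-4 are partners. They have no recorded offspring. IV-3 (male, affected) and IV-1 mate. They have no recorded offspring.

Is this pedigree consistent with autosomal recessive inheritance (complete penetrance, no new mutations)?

Yes

A consistent assignment under autosomal recessive exists: I-1 GG, I-2 GG, II-1 GG, II-2 GG, II-3 gg, II-4 GG, III-1 Gg, III-2 GG, III-3 GG, III-4 GG, III-5 gg, III-6 GG, IV-1 GG, IV-2 GG, IV-3 gg.
In this assignment every recorded phenotype matches its genotype and every non-founder's genotype is obtainable from its parents' genotypes, so the pedigree is consistent.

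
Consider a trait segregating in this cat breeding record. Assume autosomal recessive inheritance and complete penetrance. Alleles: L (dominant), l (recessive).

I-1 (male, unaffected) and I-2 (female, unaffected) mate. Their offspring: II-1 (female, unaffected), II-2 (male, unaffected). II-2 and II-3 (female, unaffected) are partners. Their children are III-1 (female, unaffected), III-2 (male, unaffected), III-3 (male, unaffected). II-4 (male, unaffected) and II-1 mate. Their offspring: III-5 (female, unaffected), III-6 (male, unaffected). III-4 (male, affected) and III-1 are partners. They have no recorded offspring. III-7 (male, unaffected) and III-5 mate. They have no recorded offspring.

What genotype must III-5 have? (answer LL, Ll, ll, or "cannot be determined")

cannot be determined

III-5's phenotype allows LL or Ll, and no parent or child forces a single allele at both positions; consistent genotype assignments exist with III-5 as LL or Ll.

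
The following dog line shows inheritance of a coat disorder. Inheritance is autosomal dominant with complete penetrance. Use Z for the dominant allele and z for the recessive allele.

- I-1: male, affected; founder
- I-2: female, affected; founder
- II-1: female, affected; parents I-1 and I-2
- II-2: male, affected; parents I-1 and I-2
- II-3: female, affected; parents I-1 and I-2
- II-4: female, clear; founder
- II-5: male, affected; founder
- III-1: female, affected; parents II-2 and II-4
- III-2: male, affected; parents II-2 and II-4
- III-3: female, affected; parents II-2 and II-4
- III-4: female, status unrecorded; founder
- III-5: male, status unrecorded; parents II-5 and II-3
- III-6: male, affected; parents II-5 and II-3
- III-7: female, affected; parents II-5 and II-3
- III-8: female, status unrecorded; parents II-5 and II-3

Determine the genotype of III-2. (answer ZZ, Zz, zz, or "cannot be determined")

Zz

From phenotype alone, III-2 is ZZ or Zz.
III-2 is affected so carries Z and received z from II-4 (zz), so III-2 is Zz.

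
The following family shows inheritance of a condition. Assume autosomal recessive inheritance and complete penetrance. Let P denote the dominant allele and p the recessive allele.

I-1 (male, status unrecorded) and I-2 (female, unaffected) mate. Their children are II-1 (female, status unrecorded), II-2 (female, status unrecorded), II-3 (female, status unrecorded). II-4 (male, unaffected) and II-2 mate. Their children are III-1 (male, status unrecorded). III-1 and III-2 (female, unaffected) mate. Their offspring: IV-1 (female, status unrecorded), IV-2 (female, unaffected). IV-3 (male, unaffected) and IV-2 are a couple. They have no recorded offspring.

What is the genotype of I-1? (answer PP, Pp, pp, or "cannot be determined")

cannot be determined

I-1's phenotype is unrecorded, and no parent or child forces a single allele at both positions; consistent genotype assignments exist with I-1 as PP or Pp or pp.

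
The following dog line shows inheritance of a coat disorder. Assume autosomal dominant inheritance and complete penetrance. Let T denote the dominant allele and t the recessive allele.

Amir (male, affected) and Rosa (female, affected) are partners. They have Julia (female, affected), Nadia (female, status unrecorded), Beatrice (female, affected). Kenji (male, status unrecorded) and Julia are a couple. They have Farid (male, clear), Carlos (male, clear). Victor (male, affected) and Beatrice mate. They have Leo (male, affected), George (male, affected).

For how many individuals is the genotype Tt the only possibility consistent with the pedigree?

1

Obligate heterozygotes: Julia is affected so carries T and passed t to Farid (tt), so Julia is Tt.
Every other individual is either homozygous by phenotype or has at least one consistent homozygous assignment, so the count is 1.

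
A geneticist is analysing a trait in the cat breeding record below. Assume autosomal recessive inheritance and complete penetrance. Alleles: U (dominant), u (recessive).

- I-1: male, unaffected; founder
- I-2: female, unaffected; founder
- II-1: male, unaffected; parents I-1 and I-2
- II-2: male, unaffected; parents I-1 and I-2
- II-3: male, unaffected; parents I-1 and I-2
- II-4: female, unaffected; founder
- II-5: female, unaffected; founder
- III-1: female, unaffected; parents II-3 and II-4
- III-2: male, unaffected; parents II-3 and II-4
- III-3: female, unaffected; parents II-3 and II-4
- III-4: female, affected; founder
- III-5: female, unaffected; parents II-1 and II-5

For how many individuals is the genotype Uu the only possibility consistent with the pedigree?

No individual's genotype is forced to Uu by the pedigree, so the count is 0.

0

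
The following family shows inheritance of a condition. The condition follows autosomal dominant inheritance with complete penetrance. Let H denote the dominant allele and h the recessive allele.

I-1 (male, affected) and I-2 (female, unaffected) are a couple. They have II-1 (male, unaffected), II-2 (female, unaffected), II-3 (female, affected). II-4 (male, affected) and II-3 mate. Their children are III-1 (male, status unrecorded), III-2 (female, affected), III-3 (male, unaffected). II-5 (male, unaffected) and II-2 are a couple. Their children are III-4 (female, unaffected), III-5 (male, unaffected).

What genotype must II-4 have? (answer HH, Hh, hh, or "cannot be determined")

Hh

From phenotype alone, II-4 is HH or Hh.
II-4 is affected so carries H and passed h to III-3 (hh), so II-4 is Hh.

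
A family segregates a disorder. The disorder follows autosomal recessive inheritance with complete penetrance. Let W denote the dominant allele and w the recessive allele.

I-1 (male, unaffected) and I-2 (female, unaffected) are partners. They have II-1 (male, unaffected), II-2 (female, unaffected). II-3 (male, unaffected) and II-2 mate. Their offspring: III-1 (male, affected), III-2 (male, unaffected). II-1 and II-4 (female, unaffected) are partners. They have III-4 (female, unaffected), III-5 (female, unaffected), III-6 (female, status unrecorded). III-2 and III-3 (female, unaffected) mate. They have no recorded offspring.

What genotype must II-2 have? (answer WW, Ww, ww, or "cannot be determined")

Ww

From phenotype alone, II-2 is WW or Ww.
II-2 is unaffected so carries W and passed w to III-1 (ww), so II-2 is Ww.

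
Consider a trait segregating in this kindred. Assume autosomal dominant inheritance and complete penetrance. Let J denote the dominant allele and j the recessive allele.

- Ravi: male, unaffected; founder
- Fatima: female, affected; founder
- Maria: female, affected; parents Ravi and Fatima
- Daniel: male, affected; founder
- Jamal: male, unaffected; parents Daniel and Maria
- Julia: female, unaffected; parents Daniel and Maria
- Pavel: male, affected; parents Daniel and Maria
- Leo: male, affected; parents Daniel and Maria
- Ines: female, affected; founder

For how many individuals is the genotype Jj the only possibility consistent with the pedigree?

2

Obligate heterozygotes: Maria is affected so carries J and received j from Ravi (jj), so Maria is Jj; Daniel is affected so carries J and passed j to Jamal (jj), so Daniel is Jj.
Every other individual is either homozygous by phenotype or has at least one consistent homozygous assignment, so the count is 2.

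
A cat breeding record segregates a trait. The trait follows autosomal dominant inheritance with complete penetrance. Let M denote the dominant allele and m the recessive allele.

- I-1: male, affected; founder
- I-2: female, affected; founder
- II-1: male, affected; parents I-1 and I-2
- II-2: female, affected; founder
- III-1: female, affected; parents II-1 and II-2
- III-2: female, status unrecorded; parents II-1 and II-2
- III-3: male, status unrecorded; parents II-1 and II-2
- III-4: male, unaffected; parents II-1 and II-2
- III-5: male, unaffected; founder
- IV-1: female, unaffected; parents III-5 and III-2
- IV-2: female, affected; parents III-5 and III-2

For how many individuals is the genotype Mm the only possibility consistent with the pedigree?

4

Obligate heterozygotes: II-1 is affected so carries M and passed m to III-4 (mm), so II-1 is Mm; II-2 is affected so carries M and passed m to III-4 (mm), so II-2 is Mm; III-2 passed M to IV-2 (Mm, whose m came from III-5) and passed m to IV-1 (mm), so III-2 is Mm; IV-2 is affected so carries M and received m from III-5 (mm), so IV-2 is Mm.
Every other individual is either homozygous by phenotype or has at least one consistent homozygous assignment, so the count is 4.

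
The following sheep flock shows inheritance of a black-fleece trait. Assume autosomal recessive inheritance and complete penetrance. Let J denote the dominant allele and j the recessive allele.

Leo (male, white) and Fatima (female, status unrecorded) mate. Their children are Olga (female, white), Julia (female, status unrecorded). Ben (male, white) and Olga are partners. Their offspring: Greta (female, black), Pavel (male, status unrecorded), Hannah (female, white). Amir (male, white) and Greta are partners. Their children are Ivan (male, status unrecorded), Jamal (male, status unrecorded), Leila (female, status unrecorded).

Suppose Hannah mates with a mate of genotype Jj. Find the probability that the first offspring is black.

Ben is white so carries J and passed j to Greta (jj), so Ben is Jj.
Olga is white so carries J and passed j to Greta (jj), so Olga is Jj.
Hannah is a white offspring of Ben (Jj) × Olga (Jj), whose cross gives 1/4 JJ : 1/2 Jj : 1/4 jj; conditioning on being white, Hannah is JJ with probability 1/3, Jj with probability 2/3.
Summing over parental genotype combinations, P(offspring is black) = 2/3·1/4 = 1/6.

1/6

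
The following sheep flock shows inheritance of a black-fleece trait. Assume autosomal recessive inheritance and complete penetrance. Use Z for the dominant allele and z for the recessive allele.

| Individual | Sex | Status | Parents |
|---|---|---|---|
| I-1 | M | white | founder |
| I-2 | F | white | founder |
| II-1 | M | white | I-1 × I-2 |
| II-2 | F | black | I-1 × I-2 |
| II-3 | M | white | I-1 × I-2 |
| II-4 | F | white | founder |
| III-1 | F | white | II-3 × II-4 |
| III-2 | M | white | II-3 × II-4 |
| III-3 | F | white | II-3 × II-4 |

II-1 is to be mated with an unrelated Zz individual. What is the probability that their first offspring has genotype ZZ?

1/3

I-1 is white so carries Z and passed z to II-2 (zz), so I-1 is Zz.
I-2 is white so carries Z and passed z to II-2 (zz), so I-2 is Zz.
II-1 is a white offspring of I-1 (Zz) × I-2 (Zz), whose cross gives 1/4 ZZ : 1/2 Zz : 1/4 zz; conditioning on being white, II-1 is ZZ with probability 1/3, Zz with probability 2/3.
Summing over parental genotype combinations, P(offspring has genotype ZZ) = 1/3·1/2 + 2/3·1/4 = 1/3.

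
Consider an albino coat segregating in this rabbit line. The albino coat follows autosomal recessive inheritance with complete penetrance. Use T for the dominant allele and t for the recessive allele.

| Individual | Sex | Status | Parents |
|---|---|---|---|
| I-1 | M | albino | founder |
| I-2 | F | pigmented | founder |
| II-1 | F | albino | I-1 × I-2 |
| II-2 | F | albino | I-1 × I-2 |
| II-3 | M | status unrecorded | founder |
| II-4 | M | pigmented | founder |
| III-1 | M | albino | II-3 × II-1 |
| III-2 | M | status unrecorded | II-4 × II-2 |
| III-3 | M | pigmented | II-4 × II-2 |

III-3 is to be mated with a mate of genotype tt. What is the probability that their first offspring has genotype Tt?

III-3 is pigmented so carries T and received t from II-2 (tt), so III-3 is Tt.
The cross gives 1/2 Tt : 1/2 tt, so P(offspring has genotype Tt) = 1/2.

1/2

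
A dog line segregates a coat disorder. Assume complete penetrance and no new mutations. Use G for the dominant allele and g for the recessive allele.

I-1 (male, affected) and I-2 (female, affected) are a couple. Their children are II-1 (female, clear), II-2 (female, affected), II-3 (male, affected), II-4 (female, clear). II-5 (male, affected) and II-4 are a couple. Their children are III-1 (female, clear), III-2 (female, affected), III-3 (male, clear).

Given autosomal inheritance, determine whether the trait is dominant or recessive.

dominant

I-1 and I-2 are both affected yet have a clear child II-1. Under a recessive model two affected parents are homozygous and every child would be affected, so the trait cannot be recessive.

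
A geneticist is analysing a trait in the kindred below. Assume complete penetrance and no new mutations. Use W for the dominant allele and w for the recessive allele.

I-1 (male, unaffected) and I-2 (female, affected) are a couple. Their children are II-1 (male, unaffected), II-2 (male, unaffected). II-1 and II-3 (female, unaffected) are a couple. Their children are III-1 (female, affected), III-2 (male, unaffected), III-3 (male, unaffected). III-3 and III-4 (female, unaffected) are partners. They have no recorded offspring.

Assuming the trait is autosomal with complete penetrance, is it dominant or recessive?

II-1 and II-3 are both unaffected yet have an affected child III-1. Under dominance, an affected child requires at least one affected parent, so the trait cannot be dominant.

recessive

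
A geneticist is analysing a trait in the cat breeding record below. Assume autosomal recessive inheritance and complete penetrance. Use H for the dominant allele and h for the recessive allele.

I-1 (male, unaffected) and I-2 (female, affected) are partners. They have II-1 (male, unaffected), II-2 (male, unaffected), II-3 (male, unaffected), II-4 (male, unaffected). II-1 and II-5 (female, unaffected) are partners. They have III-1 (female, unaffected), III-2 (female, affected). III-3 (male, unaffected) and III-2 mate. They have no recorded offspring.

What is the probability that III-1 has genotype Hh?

II-1 is unaffected so carries H and received h from I-2 (hh), so II-1 is Hh.
II-5 is unaffected so carries H and passed h to III-2 (hh), so II-5 is Hh.
Their cross gives offspring ratios 1/4 HH : 1/2 Hh : 1/4 hh. Conditioning on III-1 being unaffected, P(Hh) = 1/2 / 3/4 = 2/3.

2/3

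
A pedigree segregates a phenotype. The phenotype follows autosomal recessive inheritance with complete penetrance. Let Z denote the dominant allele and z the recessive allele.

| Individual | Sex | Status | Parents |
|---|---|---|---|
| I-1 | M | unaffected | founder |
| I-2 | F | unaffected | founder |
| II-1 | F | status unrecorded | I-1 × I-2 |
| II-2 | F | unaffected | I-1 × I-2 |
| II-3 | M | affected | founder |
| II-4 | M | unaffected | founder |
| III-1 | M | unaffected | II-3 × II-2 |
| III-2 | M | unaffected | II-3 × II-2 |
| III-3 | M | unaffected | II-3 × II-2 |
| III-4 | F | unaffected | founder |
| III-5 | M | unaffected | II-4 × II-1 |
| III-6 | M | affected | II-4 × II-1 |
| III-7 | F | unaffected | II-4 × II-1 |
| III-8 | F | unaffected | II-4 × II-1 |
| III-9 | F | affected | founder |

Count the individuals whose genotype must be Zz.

Obligate heterozygotes: II-4 is unaffected so carries Z and passed z to III-6 (zz), so II-4 is Zz; III-1 is unaffected so carries Z and received z from II-3 (zz), so III-1 is Zz; III-2 is unaffected so carries Z and received z from II-3 (zz), so III-2 is Zz; III-3 is unaffected so carries Z and received z from II-3 (zz), so III-3 is Zz.
Every other individual is either homozygous by phenotype or has at least one consistent homozygous assignment, so the count is 4.

4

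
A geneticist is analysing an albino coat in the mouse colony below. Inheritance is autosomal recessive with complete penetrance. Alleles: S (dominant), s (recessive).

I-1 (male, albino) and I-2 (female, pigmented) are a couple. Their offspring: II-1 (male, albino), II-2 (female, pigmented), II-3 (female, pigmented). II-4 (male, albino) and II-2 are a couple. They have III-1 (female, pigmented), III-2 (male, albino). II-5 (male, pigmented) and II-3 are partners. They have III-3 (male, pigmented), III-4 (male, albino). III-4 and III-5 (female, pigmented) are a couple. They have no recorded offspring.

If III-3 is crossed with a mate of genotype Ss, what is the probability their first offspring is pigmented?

5/6

II-5 is pigmented so carries S and passed s to III-4 (ss), so II-5 is Ss.
II-3 is pigmented so carries S and received s from I-1 (ss), so II-3 is Ss.
III-3 is a pigmented offspring of II-5 (Ss) × II-3 (Ss), whose cross gives 1/4 SS : 1/2 Ss : 1/4 ss; conditioning on being pigmented, III-3 is SS with probability 1/3, Ss with probability 2/3.
Summing over parental genotype combinations, P(offspring is pigmented) = 1/3·1 + 2/3·3/4 = 5/6.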